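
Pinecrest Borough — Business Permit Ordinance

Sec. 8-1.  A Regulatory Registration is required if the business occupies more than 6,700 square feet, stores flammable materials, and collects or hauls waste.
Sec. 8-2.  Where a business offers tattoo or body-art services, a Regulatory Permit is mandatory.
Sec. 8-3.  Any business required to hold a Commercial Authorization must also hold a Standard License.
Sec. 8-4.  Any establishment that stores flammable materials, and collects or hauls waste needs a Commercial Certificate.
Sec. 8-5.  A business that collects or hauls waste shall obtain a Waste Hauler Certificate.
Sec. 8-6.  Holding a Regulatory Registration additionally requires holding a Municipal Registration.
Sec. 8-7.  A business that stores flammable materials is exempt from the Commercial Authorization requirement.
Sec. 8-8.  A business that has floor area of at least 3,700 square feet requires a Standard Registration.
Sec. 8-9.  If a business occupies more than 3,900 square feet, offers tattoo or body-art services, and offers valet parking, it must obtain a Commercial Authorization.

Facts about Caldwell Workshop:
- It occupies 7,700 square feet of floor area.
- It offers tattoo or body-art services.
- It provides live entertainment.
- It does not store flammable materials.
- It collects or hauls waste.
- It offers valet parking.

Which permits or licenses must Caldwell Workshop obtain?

Sec. 8-1. floor area 7,700 square feet > 6,700 square feet; does not store flammable materials; collects or hauls waste → Regulatory Registration not required.
Sec. 8-2. offers tattoo or body-art services → Regulatory Permit required.
Sec. 8-3. Commercial Authorization is required → Standard License also required.
Sec. 8-4. does not store flammable materials; collects or hauls waste → Commercial Certificate not required.
Sec. 8-5. collects or hauls waste → Waste Hauler Certificate required.
Sec. 8-6. Regulatory Registration is not required → no effect.
Sec. 8-7. does not store flammable materials → Commercial Authorization exemption does not apply.
Sec. 8-8. floor area 7,700 square feet ≥ 3,700 square feet → Standard Registration required.
Sec. 8-9. floor area 7,700 square feet > 3,900 square feet; offers tattoo or body-art services; offers valet parking → Commercial Authorization required.

Commercial Authorization, Regulatory Permit, Standard License, Standard Registration, Waste Hauler Certificate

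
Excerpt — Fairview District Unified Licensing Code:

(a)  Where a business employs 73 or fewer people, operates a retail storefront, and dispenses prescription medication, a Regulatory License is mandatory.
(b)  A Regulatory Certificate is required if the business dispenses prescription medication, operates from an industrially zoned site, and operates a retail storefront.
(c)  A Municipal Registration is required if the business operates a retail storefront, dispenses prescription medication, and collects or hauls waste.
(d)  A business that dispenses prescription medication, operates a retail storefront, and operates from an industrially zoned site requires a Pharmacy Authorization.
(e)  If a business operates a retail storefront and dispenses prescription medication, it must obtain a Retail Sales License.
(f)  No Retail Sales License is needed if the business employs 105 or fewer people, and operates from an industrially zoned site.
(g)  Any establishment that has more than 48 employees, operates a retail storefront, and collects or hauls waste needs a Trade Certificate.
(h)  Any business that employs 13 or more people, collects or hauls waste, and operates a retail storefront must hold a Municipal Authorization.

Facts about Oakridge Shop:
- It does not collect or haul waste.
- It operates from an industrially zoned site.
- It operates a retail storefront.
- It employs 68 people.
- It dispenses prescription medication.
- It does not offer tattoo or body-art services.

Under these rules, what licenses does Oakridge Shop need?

Pharmacy Authorization, Regulatory Certificate, Regulatory License

(a) employees 68 ≤ 73; operates a retail storefront; dispenses prescription medication → Regulatory License required.
(b) dispenses prescription medication; operates from an industrially zoned site; operates a retail storefront → Regulatory Certificate required.
(c) operates a retail storefront; dispenses prescription medication; does not collect or haul waste → Municipal Registration not required.
(d) dispenses prescription medication; operates a retail storefront; operates from an industrially zoned site → Pharmacy Authorization required.
(e) operates a retail storefront; dispenses prescription medication → Retail Sales License required.
(f) employees 68 ≤ 105; operates from an industrially zoned site → exempt from Retail Sales License.
(g) employees 68 > 48; operates a retail storefront; does not collect or haul waste → Trade Certificate not required.
(h) employees 68 ≥ 13; does not collect or haul waste; operates a retail storefront → Municipal Authorization not required.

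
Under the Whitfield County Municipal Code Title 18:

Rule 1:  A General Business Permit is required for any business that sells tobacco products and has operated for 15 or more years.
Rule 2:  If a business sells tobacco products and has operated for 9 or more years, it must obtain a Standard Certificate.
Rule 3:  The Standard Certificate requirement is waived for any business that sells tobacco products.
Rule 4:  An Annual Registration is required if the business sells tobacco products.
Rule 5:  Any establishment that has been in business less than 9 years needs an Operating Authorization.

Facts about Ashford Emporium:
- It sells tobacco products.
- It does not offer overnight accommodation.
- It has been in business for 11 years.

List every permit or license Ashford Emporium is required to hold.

Annual Registration

Rule 1: sells tobacco products; years in business 11 < 15 → General Business Permit not required.
Rule 2: sells tobacco products; years in business 11 ≥ 9 → Standard Certificate required.
Rule 3: sells tobacco products → exempt from Standard Certificate.
Rule 4: sells tobacco products → Annual Registration required.
Rule 5: years in business 11 ≥ 9 → Operating Authorization not required.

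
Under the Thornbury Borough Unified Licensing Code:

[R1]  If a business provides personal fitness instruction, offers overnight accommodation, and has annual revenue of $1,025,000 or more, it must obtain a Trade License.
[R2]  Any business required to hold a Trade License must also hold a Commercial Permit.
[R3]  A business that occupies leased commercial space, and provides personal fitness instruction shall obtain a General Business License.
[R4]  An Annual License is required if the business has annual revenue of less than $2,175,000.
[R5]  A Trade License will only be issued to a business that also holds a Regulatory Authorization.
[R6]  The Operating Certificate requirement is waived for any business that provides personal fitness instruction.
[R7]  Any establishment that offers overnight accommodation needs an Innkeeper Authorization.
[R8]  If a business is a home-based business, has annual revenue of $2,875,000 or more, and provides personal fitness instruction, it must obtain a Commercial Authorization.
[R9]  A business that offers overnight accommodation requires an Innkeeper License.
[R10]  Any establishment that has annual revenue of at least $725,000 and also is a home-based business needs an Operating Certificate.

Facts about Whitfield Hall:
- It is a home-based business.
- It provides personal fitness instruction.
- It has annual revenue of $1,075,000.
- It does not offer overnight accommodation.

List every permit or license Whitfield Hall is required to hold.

Annual License

[R1] provides personal fitness instruction; does not offer overnight accommodation; revenue $1,075,000 ≥ $1,025,000 → Trade License not required.
[R2] Trade License is not required → no effect.
[R3] is a home-based business (not: occupies leased commercial space); provides personal fitness instruction → General Business License not required.
[R4] revenue $1,075,000 < $2,175,000 → Annual License required.
[R5] Trade License is not required → no effect.
[R6] provides personal fitness instruction → exempt from Operating Certificate.
[R7] does not offer overnight accommodation → Innkeeper Authorization not required.
[R8] is a home-based business; revenue $1,075,000 < $2,875,000; provides personal fitness instruction → Commercial Authorization not required.
[R9] does not offer overnight accommodation → Innkeeper License not required.
[R10] revenue $1,075,000 ≥ $725,000; is a home-based business → Operating Certificate required.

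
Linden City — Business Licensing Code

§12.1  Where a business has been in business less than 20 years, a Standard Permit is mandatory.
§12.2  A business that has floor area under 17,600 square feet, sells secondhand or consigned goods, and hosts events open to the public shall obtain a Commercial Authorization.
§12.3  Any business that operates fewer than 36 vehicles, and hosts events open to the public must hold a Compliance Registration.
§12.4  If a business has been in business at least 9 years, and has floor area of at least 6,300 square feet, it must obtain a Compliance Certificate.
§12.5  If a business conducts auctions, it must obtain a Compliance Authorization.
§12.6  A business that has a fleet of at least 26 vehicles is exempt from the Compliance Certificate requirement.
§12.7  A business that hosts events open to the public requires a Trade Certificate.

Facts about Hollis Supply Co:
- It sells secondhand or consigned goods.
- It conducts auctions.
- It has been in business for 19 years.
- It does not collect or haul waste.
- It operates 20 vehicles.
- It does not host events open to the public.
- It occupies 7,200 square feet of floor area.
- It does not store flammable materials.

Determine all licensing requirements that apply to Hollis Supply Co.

§12.1 years in business 19 < 20 → Standard Permit required.
§12.2 floor area 7,200 square feet < 17,600 square feet; sells secondhand or consigned goods; does not host events open to the public → Commercial Authorization not required.
§12.3 vehicles 20 < 36; does not host events open to the public → Compliance Registration not required.
§12.4 years in business 19 ≥ 9; floor area 7,200 square feet ≥ 6,300 square feet → Compliance Certificate required.
§12.5 conducts auctions → Compliance Authorization required.
§12.6 vehicles 20 < 26 → Compliance Certificate exemption does not apply.
§12.7 does not host events open to the public → Trade Certificate not required.

Compliance Authorization, Compliance Certificate, Standard Permit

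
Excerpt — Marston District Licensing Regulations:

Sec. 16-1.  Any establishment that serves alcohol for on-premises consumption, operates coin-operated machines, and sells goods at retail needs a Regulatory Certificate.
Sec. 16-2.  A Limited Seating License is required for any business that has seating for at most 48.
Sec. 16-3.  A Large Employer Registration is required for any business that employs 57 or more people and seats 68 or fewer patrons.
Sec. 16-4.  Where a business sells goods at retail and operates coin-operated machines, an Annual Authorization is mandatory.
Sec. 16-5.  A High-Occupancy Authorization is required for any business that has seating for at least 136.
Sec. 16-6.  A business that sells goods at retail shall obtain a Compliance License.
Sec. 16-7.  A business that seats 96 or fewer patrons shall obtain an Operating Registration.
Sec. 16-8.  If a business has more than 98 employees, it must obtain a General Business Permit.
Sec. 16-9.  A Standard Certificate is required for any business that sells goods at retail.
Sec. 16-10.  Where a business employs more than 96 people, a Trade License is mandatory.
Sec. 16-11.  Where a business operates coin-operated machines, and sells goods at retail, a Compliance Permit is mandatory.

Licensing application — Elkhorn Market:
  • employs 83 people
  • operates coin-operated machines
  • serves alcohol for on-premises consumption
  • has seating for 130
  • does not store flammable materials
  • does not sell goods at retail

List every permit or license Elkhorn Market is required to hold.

None

Sec. 16-1. serves alcohol for on-premises consumption; operates coin-operated machines; does not sell goods at retail → Regulatory Certificate not required.
Sec. 16-2. seating 130 > 48 → Limited Seating License not required.
Sec. 16-3. employees 83 ≥ 57; seating 130 > 68 → Large Employer Registration not required.
Sec. 16-4. does not sell goods at retail; operates coin-operated machines → Annual Authorization not required.
Sec. 16-5. seating 130 < 136 → High-Occupancy Authorization not required.
Sec. 16-6. does not sell goods at retail → Compliance License not required.
Sec. 16-7. seating 130 > 96 → Operating Registration not required.
Sec. 16-8. employees 83 ≤ 98 → General Business Permit not required.
Sec. 16-9. does not sell goods at retail → Standard Certificate not required.
Sec. 16-10. employees 83 ≤ 96 → Trade License not required.
Sec. 16-11. operates coin-operated machines; does not sell goods at retail → Compliance Permit not required.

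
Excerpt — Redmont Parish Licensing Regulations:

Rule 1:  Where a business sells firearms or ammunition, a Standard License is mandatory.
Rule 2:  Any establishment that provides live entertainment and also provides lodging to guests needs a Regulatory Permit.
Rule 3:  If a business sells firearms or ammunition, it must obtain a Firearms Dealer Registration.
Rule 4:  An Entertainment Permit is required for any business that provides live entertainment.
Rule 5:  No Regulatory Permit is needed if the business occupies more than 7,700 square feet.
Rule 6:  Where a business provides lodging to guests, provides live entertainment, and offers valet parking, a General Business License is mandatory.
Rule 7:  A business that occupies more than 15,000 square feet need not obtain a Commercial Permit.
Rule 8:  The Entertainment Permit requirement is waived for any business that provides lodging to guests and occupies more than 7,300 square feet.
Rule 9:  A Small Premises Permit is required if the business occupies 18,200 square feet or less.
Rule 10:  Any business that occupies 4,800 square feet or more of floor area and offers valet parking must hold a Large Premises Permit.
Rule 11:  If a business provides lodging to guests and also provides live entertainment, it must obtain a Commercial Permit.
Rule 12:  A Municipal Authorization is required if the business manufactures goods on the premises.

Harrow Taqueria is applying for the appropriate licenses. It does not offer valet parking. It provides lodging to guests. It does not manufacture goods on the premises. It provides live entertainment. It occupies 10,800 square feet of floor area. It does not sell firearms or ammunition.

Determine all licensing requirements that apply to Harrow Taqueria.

Rule 1: does not sell firearms or ammunition → Standard License not required.
Rule 2: provides live entertainment; provides lodging to guests → Regulatory Permit required.
Rule 3: does not sell firearms or ammunition → Firearms Dealer Registration not required.
Rule 4: provides live entertainment → Entertainment Permit required.
Rule 5: floor area 10,800 square feet > 7,700 square feet → exempt from Regulatory Permit.
Rule 6: provides lodging to guests; provides live entertainment; does not offer valet parking → General Business License not required.
Rule 7: floor area 10,800 square feet ≤ 15,000 square feet → Commercial Permit exemption does not apply.
Rule 8: provides lodging to guests; floor area 10,800 square feet > 7,300 square feet → exempt from Entertainment Permit.
Rule 9: floor area 10,800 square feet ≤ 18,200 square feet → Small Premises Permit required.
Rule 10: floor area 10,800 square feet ≥ 4,800 square feet; does not offer valet parking → Large Premises Permit not required.
Rule 11: provides lodging to guests; provides live entertainment → Commercial Permit required.
Rule 12: does not manufacture goods on the premises → Municipal Authorization not required.

Commercial Permit, Small Premises Permit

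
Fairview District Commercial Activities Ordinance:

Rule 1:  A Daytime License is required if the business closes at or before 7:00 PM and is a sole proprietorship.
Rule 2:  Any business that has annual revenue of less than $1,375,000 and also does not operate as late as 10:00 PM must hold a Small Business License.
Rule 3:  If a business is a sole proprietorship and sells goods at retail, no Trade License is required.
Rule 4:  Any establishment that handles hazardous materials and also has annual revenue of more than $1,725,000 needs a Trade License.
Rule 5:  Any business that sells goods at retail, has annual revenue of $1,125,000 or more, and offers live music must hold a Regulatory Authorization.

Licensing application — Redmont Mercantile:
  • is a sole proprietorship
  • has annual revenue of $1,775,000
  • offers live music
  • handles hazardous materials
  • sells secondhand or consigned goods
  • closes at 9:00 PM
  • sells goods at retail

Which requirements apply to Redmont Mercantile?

Regulatory Authorization

Rule 1: closes 9:00 PM, after 7:00 PM; is a sole proprietorship → Daytime License not required.
Rule 2: revenue $1,775,000 ≥ $1,375,000; closes 9:00 PM, at/before 10:00 PM → Small Business License not required.
Rule 3: is a sole proprietorship; sells goods at retail → exempt from Trade License.
Rule 4: handles hazardous materials; revenue $1,775,000 > $1,725,000 → Trade License required.
Rule 5: sells goods at retail; revenue $1,775,000 ≥ $1,125,000; offers live music → Regulatory Authorization required.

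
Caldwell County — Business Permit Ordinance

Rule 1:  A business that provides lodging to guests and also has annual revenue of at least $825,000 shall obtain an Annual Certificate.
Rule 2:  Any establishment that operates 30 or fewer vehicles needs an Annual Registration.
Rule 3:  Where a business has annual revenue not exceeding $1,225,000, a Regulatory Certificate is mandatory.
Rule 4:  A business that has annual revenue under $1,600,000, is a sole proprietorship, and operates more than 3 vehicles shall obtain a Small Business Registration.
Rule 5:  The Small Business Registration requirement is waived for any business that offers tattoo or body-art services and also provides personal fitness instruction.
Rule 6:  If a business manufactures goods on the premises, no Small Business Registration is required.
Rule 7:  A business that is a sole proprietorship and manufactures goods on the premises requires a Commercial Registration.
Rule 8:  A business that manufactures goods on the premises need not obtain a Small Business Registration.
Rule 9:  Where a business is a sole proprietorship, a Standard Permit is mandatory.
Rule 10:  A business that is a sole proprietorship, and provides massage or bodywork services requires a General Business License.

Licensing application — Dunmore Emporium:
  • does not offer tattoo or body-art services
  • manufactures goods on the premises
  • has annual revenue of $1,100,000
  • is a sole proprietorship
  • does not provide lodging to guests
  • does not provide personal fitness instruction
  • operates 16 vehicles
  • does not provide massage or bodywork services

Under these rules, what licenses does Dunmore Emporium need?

Annual Registration, Commercial Registration, Regulatory Certificate, Standard Permit

Rule 1: does not provide lodging to guests; revenue $1,100,000 ≥ $825,000 → Annual Certificate not required.
Rule 2: vehicles 16 ≤ 30 → Annual Registration required.
Rule 3: revenue $1,100,000 ≤ $1,225,000 → Regulatory Certificate required.
Rule 4: revenue $1,100,000 < $1,600,000; is a sole proprietorship; vehicles 16 > 3 → Small Business Registration required.
Rule 5: does not offer tattoo or body-art services; does not provide personal fitness instruction → Small Business Registration exemption does not apply.
Rule 6: manufactures goods on the premises → exempt from Small Business Registration.
Rule 7: is a sole proprietorship; manufactures goods on the premises → Commercial Registration required.
Rule 8: manufactures goods on the premises → exempt from Small Business Registration.
Rule 9: is a sole proprietorship → Standard Permit required.
Rule 10: is a sole proprietorship; does not provide massage or bodywork services → General Business License not required.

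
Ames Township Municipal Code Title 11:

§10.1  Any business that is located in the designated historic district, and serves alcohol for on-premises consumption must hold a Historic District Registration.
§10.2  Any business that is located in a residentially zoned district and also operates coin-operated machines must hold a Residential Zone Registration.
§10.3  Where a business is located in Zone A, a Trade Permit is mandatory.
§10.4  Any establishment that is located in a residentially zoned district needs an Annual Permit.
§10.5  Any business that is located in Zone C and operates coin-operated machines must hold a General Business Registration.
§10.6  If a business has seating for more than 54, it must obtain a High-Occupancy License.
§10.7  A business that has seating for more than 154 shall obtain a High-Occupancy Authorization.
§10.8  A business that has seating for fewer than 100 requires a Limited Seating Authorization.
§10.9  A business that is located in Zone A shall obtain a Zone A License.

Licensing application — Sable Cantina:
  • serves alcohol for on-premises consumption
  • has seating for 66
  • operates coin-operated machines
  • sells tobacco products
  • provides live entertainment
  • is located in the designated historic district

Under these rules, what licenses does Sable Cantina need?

§10.1 is located in the designated historic district; serves alcohol for on-premises consumption → Historic District Registration required.
§10.2 is located in the designated historic district (not: is located in a residentially zoned district); operates coin-operated machines → Residential Zone Registration not required.
§10.3 is located in the designated historic district (not: is located in Zone A) → Trade Permit not required.
§10.4 is located in the designated historic district (not: is located in a residentially zoned district) → Annual Permit not required.
§10.5 is located in the designated historic district (not: is located in Zone C); operates coin-operated machines → General Business Registration not required.
§10.6 seating 66 > 54 → High-Occupancy License required.
§10.7 seating 66 ≤ 154 → High-Occupancy Authorization not required.
§10.8 seating 66 < 100 → Limited Seating Authorization required.
§10.9 is located in the designated historic district (not: is located in Zone A) → Zone A License not required.

High-Occupancy License, Historic District Registration, Limited Seating Authorization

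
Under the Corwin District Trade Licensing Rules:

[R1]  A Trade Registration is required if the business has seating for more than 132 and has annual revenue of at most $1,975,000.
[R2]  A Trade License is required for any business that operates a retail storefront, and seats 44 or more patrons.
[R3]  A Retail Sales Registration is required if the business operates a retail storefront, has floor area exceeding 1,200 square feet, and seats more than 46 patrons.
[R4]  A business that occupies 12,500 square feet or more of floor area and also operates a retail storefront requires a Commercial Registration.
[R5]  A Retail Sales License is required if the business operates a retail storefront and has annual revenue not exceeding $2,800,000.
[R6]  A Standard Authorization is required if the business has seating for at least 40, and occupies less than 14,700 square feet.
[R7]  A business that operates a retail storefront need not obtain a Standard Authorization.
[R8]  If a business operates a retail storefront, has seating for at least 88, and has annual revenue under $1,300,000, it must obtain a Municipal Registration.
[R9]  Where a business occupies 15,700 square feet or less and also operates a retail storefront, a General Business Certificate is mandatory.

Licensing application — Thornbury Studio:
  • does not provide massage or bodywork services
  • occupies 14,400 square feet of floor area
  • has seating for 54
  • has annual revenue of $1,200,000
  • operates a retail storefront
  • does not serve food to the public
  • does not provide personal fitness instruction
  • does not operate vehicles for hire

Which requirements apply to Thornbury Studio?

Commercial Registration, General Business Certificate, Retail Sales License, Retail Sales Registration, Trade License

[R1] seating 54 ≤ 132; revenue $1,200,000 ≤ $1,975,000 → Trade Registration not required.
[R2] operates a retail storefront; seating 54 ≥ 44 → Trade License required.
[R3] operates a retail storefront; floor area 14,400 square feet > 1,200 square feet; seating 54 > 46 → Retail Sales Registration required.
[R4] floor area 14,400 square feet ≥ 12,500 square feet; operates a retail storefront → Commercial Registration required.
[R5] operates a retail storefront; revenue $1,200,000 ≤ $2,800,000 → Retail Sales License required.
[R6] seating 54 ≥ 40; floor area 14,400 square feet < 14,700 square feet → Standard Authorization required.
[R7] operates a retail storefront → exempt from Standard Authorization.
[R8] operates a retail storefront; seating 54 < 88; revenue $1,200,000 < $1,300,000 → Municipal Registration not required.
[R9] floor area 14,400 square feet ≤ 15,700 square feet; operates a retail storefront → General Business Certificate required.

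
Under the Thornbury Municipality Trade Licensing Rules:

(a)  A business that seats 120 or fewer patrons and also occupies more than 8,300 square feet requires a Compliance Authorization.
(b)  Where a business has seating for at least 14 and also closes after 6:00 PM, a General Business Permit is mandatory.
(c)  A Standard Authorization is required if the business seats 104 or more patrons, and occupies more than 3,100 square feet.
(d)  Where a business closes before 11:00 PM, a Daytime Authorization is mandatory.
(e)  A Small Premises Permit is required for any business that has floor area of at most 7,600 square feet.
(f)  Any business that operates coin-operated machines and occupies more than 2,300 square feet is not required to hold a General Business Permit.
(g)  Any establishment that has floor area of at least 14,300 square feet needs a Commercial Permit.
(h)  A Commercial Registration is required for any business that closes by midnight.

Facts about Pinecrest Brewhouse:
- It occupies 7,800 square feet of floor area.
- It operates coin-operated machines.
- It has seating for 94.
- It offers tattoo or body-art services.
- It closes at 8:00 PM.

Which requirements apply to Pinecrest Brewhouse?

Commercial Registration, Daytime Authorization

(a) seating 94 ≤ 120; floor area 7,800 square feet ≤ 8,300 square feet → Compliance Authorization not required.
(b) seating 94 ≥ 14; closes 8:00 PM, after 6:00 PM → General Business Permit required.
(c) seating 94 < 104; floor area 7,800 square feet > 3,100 square feet → Standard Authorization not required.
(d) closes 8:00 PM, at/before 11:00 PM → Daytime Authorization required.
(e) floor area 7,800 square feet > 7,600 square feet → Small Premises Permit not required.
(f) operates coin-operated machines; floor area 7,800 square feet > 2,300 square feet → exempt from General Business Permit.
(g) floor area 7,800 square feet < 14,300 square feet → Commercial Permit not required.
(h) closes 8:00 PM, at/before midnight → Commercial Registration required.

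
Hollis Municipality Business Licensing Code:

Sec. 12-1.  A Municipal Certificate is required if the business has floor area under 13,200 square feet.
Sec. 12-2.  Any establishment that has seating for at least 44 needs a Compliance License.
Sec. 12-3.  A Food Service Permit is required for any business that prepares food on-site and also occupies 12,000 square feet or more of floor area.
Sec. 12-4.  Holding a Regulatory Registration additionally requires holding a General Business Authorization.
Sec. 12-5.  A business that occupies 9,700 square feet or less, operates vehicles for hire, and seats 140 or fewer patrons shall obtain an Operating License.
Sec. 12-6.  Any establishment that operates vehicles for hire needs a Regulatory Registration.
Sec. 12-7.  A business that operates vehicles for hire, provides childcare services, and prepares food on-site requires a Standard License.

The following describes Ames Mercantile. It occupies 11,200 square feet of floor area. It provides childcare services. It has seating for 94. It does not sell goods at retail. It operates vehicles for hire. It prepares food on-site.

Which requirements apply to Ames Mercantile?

Sec. 12-1. floor area 11,200 square feet < 13,200 square feet → Municipal Certificate required.
Sec. 12-2. seating 94 ≥ 44 → Compliance License required.
Sec. 12-3. prepares food on-site; floor area 11,200 square feet < 12,000 square feet → Food Service Permit not required.
Sec. 12-4. Regulatory Registration is required → General Business Authorization also required.
Sec. 12-5. floor area 11,200 square feet > 9,700 square feet; operates vehicles for hire; seating 94 ≤ 140 → Operating License not required.
Sec. 12-6. operates vehicles for hire → Regulatory Registration required.
Sec. 12-7. operates vehicles for hire; provides childcare services; prepares food on-site → Standard License required.

Compliance License, General Business Authorization, Municipal Certificate, Regulatory Registration, Standard License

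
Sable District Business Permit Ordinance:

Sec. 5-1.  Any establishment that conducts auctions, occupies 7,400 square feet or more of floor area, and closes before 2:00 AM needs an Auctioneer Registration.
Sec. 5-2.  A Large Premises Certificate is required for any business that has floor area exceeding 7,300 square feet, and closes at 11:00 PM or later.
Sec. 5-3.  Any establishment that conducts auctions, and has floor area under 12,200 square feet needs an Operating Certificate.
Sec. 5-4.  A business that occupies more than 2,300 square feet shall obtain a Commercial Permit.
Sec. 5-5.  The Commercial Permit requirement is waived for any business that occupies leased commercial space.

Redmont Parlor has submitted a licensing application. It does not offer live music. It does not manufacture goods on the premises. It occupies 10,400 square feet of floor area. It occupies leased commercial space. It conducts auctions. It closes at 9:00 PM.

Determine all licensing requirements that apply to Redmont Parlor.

Sec. 5-1. conducts auctions; floor area 10,400 square feet ≥ 7,400 square feet; closes 9:00 PM, at/before 2:00 AM → Auctioneer Registration required.
Sec. 5-2. floor area 10,400 square feet > 7,300 square feet; closes 9:00 PM, at/before 11:00 PM → Large Premises Certificate not required.
Sec. 5-3. conducts auctions; floor area 10,400 square feet < 12,200 square feet → Operating Certificate required.
Sec. 5-4. floor area 10,400 square feet > 2,300 square feet → Commercial Permit required.
Sec. 5-5. occupies leased commercial space → exempt from Commercial Permit.

Auctioneer Registration, Operating Certificate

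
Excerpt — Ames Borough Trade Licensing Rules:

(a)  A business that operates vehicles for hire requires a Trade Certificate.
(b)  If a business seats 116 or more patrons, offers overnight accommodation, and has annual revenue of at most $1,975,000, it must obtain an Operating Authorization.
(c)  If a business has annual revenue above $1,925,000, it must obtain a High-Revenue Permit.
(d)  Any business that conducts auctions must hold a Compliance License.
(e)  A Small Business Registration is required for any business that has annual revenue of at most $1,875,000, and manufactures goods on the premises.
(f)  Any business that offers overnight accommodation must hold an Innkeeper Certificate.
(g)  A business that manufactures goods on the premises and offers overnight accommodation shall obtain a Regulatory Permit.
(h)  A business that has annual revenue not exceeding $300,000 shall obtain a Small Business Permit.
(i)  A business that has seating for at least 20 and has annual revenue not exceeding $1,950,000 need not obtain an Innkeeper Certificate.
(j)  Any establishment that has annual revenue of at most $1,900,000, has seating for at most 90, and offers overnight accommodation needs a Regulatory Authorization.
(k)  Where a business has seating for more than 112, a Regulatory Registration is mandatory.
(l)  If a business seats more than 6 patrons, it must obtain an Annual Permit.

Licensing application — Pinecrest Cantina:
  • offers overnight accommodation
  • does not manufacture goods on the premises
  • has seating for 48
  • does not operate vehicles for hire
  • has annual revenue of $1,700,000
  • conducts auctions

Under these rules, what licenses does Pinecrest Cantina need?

Annual Permit, Compliance License, Regulatory Authorization

(a) does not operate vehicles for hire → Trade Certificate not required.
(b) seating 48 < 116; offers overnight accommodation; revenue $1,700,000 ≤ $1,975,000 → Operating Authorization not required.
(c) revenue $1,700,000 ≤ $1,925,000 → High-Revenue Permit not required.
(d) conducts auctions → Compliance License required.
(e) revenue $1,700,000 ≤ $1,875,000; does not manufacture goods on the premises → Small Business Registration not required.
(f) offers overnight accommodation → Innkeeper Certificate required.
(g) does not manufacture goods on the premises; offers overnight accommodation → Regulatory Permit not required.
(h) revenue $1,700,000 > $300,000 → Small Business Permit not required.
(i) seating 48 ≥ 20; revenue $1,700,000 ≤ $1,950,000 → exempt from Innkeeper Certificate.
(j) revenue $1,700,000 ≤ $1,900,000; seating 48 ≤ 90; offers overnight accommodation → Regulatory Authorization required.
(k) seating 48 ≤ 112 → Regulatory Registration not required.
(l) seating 48 > 6 → Annual Permit required.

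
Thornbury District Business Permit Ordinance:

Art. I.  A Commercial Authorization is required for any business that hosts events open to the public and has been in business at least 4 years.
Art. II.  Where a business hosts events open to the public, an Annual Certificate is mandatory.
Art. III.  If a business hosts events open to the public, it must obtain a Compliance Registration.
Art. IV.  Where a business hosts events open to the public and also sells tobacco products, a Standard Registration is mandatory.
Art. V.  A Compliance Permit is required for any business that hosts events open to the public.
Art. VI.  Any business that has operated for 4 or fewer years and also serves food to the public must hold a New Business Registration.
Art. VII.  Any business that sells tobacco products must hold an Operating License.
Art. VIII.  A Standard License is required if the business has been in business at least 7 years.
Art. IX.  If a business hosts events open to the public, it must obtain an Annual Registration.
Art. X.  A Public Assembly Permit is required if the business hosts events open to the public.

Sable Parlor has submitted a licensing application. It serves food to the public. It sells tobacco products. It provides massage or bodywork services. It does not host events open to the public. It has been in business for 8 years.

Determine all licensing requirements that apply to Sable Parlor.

Operating License, Standard License

Art. I. does not host events open to the public; years in business 8 ≥ 4 → Commercial Authorization not required.
Art. II. does not host events open to the public → Annual Certificate not required.
Art. III. does not host events open to the public → Compliance Registration not required.
Art. IV. does not host events open to the public; sells tobacco products → Standard Registration not required.
Art. V. does not host events open to the public → Compliance Permit not required.
Art. VI. years in business 8 > 4; serves food to the public → New Business Registration not required.
Art. VII. sells tobacco products → Operating License required.
Art. VIII. years in business 8 ≥ 7 → Standard License required.
Art. IX. does not host events open to the public → Annual Registration not required.
Art. X. does not host events open to the public → Public Assembly Permit not required.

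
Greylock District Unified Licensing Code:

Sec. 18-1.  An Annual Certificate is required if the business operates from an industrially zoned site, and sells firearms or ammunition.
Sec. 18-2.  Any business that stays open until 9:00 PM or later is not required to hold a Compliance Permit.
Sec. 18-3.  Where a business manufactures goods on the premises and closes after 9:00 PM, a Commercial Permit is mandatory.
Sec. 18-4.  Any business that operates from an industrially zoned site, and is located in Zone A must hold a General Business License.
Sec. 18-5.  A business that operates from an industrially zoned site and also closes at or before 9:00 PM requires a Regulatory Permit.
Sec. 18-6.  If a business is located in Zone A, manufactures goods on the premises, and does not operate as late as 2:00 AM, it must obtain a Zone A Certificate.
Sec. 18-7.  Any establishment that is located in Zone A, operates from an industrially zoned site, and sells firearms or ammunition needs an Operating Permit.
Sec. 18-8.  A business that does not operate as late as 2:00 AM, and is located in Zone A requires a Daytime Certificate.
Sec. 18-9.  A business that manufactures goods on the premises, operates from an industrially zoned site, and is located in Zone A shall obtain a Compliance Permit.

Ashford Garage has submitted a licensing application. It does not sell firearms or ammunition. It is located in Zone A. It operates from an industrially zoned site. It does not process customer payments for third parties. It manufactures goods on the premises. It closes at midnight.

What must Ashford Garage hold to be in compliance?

Commercial Permit, Daytime Certificate, General Business License, Zone A Certificate

Sec. 18-1. operates from an industrially zoned site; does not sell firearms or ammunition → Annual Certificate not required.
Sec. 18-2. closes midnight, after 9:00 PM → exempt from Compliance Permit.
Sec. 18-3. manufactures goods on the premises; closes midnight, after 9:00 PM → Commercial Permit required.
Sec. 18-4. operates from an industrially zoned site; is located in Zone A → General Business License required.
Sec. 18-5. operates from an industrially zoned site; closes midnight, after 9:00 PM → Regulatory Permit not required.
Sec. 18-6. is located in Zone A; manufactures goods on the premises; closes midnight, at/before 2:00 AM → Zone A Certificate required.
Sec. 18-7. is located in Zone A; operates from an industrially zoned site; does not sell firearms or ammunition → Operating Permit not required.
Sec. 18-8. closes midnight, at/before 2:00 AM; is located in Zone A → Daytime Certificate required.
Sec. 18-9. manufactures goods on the premises; operates from an industrially zoned site; is located in Zone A → Compliance Permit required.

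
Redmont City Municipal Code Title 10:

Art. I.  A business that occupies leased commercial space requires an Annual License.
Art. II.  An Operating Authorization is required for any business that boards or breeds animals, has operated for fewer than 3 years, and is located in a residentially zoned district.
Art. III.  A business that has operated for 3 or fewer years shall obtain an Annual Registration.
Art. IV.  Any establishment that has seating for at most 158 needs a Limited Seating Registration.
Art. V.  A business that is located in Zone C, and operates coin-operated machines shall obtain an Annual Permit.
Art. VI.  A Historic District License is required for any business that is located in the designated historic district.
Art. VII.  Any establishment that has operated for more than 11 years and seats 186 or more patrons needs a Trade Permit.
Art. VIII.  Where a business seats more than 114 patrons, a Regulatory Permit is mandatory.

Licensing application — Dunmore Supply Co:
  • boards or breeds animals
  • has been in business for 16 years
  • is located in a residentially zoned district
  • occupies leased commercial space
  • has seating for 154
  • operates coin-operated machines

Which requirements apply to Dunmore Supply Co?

Art. I. occupies leased commercial space → Annual License required.
Art. II. boards or breeds animals; years in business 16 ≥ 3; is located in a residentially zoned district → Operating Authorization not required.
Art. III. years in business 16 > 3 → Annual Registration not required.
Art. IV. seating 154 ≤ 158 → Limited Seating Registration required.
Art. V. is located in a residentially zoned district (not: is located in Zone C); operates coin-operated machines → Annual Permit not required.
Art. VI. is located in a residentially zoned district (not: is located in the designated historic district) → Historic District License not required.
Art. VII. years in business 16 > 11; seating 154 < 186 → Trade Permit not required.
Art. VIII. seating 154 > 114 → Regulatory Permit required.

Annual License, Limited Seating Registration, Regulatory Permit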